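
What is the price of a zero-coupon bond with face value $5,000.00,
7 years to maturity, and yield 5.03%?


Formula: Price = FV / (1 + r)^n
Substituting: Price = $5,000.00 / (1 + 0.0503)^7
Discount factor: (1.0503)^7 = 1.409917
Price = $5,000.00 / 1.409917 = $3,546.31

$3,546.31


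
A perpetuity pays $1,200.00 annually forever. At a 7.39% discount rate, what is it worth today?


Formula: PV = C / r
Substituting: PV = $1,200.00 / 0.0739
PV = $16,238.16

$16,238.16


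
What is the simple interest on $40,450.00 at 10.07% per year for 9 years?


Formula: I = P * r * t
Substituting: I = $40,450.00 * 0.1007 * 9
Step: I = $40,450.00 * 0.9063
I = $36,659.84

$36,659.84


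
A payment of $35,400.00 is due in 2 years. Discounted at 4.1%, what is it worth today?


Formula: PV = FV / (1 + r)^n
Substituting: PV = $35,400.00 / (1 + 0.041)^2
Discount factor: (1.041)^2 = 1.083681
PV = $35,400.00 / 1.083681 = $32,666.44

$32,666.44


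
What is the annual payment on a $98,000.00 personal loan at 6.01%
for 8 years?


Formula: PMT = PV * r / (1 - (1+r)^(-n))
Denominator: 1 - (1 + 0.0601)^(-8) = 0.373061
Numerator: $98,000.00 * 0.0601 = 5889.8
PMT = 5889.8 / 0.373061 = $15,787.77

$15,787.77


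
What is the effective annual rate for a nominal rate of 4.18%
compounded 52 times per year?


Formula: EAR = (1 + r/m)^m - 1
Period rate: r/m = 0.0418 / 52 = 0.000804
Compounding: (1 + 0.000804)^52 = 1.042668
EAR = 1.042668 - 1 = 0.042668

0.042668


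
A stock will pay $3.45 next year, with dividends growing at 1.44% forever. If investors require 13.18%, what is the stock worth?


Formula: P = D1 / (r - g)
Spread: r - g = 0.1318 - 0.0144 = 0.1174
Substituting: P = $3.45 / 0.1174
P = $29.39

$29.39


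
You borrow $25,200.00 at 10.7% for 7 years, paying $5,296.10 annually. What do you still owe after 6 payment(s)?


Formula: Balance = PV*(1+r)^k - PMT*((1+r)^k - 1)/r
Growth: (1 + 0.107)^6 = 1.840288
Accumulated factor: ((1+r)^k - 1)/r = 7.853156
Balance = $25,200.00 * 1.840288 - $5,296.10 * 7.853156
Balance = $4,784.15

$4,784.15


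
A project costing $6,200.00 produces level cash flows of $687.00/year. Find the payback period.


Formula: Payback = investment / annual cash flow
Substituting: Payback = $6,200.00 / $687.00
Payback = 9.0247 years

9.0247 years


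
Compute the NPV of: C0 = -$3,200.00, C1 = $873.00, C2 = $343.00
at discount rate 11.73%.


Formula: NPV = C0 + C1/(1+r) + C2/(1+r)^2
Discount C1: $873.00 / (1 + 0.1173) = $781.35
Discount C2: $343.00 / (1 + 0.1173)^2 = $274.76
NPV = -$3,200.00 + $781.35 + $274.76 = -$2,143.89

-$2,143.89


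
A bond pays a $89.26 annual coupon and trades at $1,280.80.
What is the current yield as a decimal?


Formula: Current yield = annual coupon / price
Substituting: CY = $89.26 / $1,280.80
CY = 0.069691

0.069691


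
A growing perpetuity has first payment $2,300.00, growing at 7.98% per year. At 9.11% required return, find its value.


Formula: PV = C / (r - g)
Spread: r - g = 0.0911 - 0.0798 = 0.0113
Substituting: PV = $2,300.00 / 0.0113
PV = $203,539.82

$203,539.82


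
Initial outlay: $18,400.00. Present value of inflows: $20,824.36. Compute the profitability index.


Formula: PI = PV(cash flows) / initial investment
Substituting: PI = $20,824.36 / $18,400.00
PI = 1.1318

1.1318


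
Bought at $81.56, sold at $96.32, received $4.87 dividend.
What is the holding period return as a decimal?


Formula: HPR = (P1 - P0 + D) / P0
Gain: $96.32 - $81.56 + $4.87 = $19.63
HPR = $19.63 / $81.56 = 0.2407

0.2407


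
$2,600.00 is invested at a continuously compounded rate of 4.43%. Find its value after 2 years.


Formula: FV = P * e^(r*t)
Exponent: r*t = 0.0443 * 2 = 0.0886
e^(0.0886) = 1.092644
FV = $2,600.00 * 1.092644 = $2,840.87

$2,840.87


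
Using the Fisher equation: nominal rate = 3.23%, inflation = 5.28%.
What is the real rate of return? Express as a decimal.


Formula: (1 + r_real) = (1 + r_nom) / (1 + inflation)
Substituting: (1 + r_real) = 1.0323 / 1.0528
(1 + r_real) = 0.980528
r_real = 0.980528 - 1 = -0.019472

-0.019472


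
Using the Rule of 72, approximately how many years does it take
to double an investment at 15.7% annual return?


Formula: Years ≈ 72 / r
Substituting: Years ≈ 72 / 15.7
Years ≈ 4.6

4.6 years


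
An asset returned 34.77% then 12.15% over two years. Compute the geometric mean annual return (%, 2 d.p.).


Formula: Geometric mean = ((1+r1)*(1+r2))^(1/2) - 1
Product: (1 + 0.3477) * (1 + 0.1215) = 1.3477 * 1.1215 = 1.511446
Square root: 1.511446^0.5 = 1.229409
Geometric mean = 1.229409 - 1 = 0.229409
As percentage: 22.94%

22.94%


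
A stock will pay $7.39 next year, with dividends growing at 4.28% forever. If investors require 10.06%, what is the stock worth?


Formula: P = D1 / (r - g)
Spread: r - g = 0.1006 - 0.0428 = 0.0578
Substituting: P = $7.39 / 0.0578
P = $127.85

$127.85


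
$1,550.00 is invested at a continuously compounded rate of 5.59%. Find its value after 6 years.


Formula: FV = P * e^(r*t)
Exponent: r*t = 0.0559 * 6 = 0.3354
e^(0.3354) = 1.3985
FV = $1,550.00 * 1.3985 = $2,167.67

$2,167.67


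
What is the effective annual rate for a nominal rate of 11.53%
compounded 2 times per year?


Formula: EAR = (1 + r/m)^m - 1
Period rate: r/m = 0.1153 / 2 = 0.05765
Compounding: (1 + 0.05765)^2 = 1.118624
EAR = 1.118624 - 1 = 0.118624

0.118624


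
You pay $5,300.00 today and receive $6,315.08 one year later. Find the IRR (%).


Formula: IRR = C1/C0 - 1
Substituting: IRR = $6,315.08 / $5,300.00 - 1
Ratio: 1.191525 - 1 = 0.191525
IRR = 19.1525%

19.1525%


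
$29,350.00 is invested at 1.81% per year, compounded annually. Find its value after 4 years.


Formula: FV = P * (1 + r)^n
Substituting: FV = $29,350.00 * (1 + 0.0181)^4
Growth factor: (1.0181)^4 = 1.074389
FV = $29,350.00 * 1.074389 = $31,533.33

$31,533.33


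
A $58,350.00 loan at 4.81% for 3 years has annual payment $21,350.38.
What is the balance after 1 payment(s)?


Formula: Balance = PV*(1+r)^k - PMT*((1+r)^k - 1)/r
Growth: (1 + 0.0481)^1 = 1.0481
Accumulated factor: ((1+r)^k - 1)/r = 1.0
Balance = $58,350.00 * 1.0481 - $21,350.38 * 1.0
Balance = $39,806.26

$39,806.26


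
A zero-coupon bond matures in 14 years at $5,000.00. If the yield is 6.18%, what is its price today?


Formula: Price = FV / (1 + r)^n
Substituting: Price = $5,000.00 / (1 + 0.0618)^14
Discount factor: (1.0618)^14 = 2.315251
Price = $5,000.00 / 2.315251 = $2,159.59

$2,159.59


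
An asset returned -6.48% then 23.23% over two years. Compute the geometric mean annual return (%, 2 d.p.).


Formula: Geometric mean = ((1+r1)*(1+r2))^(1/2) - 1
Product: (1 + -0.0648) * (1 + 0.2323) = 0.9352 * 1.2323 = 1.152447
Square root: 1.152447^0.5 = 1.073521
Geometric mean = 1.073521 - 1 = 0.073521
As percentage: 7.35%

7.35%


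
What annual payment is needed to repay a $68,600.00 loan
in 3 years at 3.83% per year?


Formula: PMT = PV * r / (1 - (1+r)^(-n))
Denominator: 1 - (1 + 0.0383)^(-3) = 0.10663
Numerator: $68,600.00 * 0.0383 = 2627.38
PMT = 2627.38 / 0.10663 = $24,640.19

$24,640.19


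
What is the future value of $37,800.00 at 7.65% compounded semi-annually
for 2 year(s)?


Formula: FV = P * (1 + r/m)^(m*t)
Period rate: r/m = 0.0765 / 2 = 0.03825
Total periods: m*t = 2 * 2 = 4
Growth factor: (1 + 0.03825)^4 = 1.162004
FV = $37,800.00 * 1.162004 = $43,923.76

$43,923.76


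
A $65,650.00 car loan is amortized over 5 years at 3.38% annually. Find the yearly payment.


Formula: PMT = PV * r / (1 - (1+r)^(-n))
Denominator: 1 - (1 + 0.0338)^(-5) = 0.153129
Numerator: $65,650.00 * 0.0338 = 2218.97
PMT = 2218.97 / 0.153129 = $14,490.87

$14,490.87


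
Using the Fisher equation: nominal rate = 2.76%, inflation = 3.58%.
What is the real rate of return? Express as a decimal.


Formula: (1 + r_real) = (1 + r_nom) / (1 + inflation)
Substituting: (1 + r_real) = 1.0276 / 1.0358
(1 + r_real) = 0.992083
r_real = 0.992083 - 1 = -0.007917

-0.007917


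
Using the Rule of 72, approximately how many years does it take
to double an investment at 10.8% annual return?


Formula: Years ≈ 72 / r
Substituting: Years ≈ 72 / 10.8
Years ≈ 6.7

6.7 years


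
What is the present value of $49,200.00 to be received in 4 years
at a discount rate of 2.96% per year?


Formula: PV = FV / (1 + r)^n
Substituting: PV = $49,200.00 / (1 + 0.0296)^4
Discount factor: (1.0296)^4 = 1.123761
PV = $49,200.00 / 1.123761 = $43,781.53

$43,781.53


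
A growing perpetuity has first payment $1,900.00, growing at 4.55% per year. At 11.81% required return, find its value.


Formula: PV = C / (r - g)
Spread: r - g = 0.1181 - 0.0455 = 0.0726
Substituting: PV = $1,900.00 / 0.0726
PV = $26,170.80

$26,170.80


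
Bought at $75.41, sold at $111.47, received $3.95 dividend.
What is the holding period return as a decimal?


Formula: HPR = (P1 - P0 + D) / P0
Gain: $111.47 - $75.41 + $3.95 = $40.01
HPR = $40.01 / $75.41 = 0.5306

0.5306


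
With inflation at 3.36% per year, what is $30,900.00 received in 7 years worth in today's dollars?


Formula: Real value = nominal / (1 + inflation)^years
Price level: (1 + 0.0336)^7 = 1.260281
Real value = $30,900.00 / 1.260281 = $24,518.34

$24,518.34


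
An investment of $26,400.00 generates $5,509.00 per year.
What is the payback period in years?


Formula: Payback = investment / annual cash flow
Substituting: Payback = $26,400.00 / $5,509.00
Payback = 4.7922 years

4.7922 years


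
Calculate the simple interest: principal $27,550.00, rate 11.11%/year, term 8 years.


Formula: I = P * r * t
Substituting: I = $27,550.00 * 0.1111 * 8
Step: I = $27,550.00 * 0.8888
I = $24,486.44

$24,486.44


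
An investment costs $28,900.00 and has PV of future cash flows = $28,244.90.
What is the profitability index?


Formula: PI = PV(cash flows) / initial investment
Substituting: PI = $28,244.90 / $28,900.00
PI = 0.9773

0.9773


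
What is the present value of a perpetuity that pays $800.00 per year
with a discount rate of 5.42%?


Formula: PV = C / r
Substituting: PV = $800.00 / 0.0542
PV = $14,760.15

$14,760.15


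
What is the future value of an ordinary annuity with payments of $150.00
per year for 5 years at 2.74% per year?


Formula: FV = PMT * ((1+r)^n - 1) / r
Growth factor: (1 + 0.0274)^5 = 1.144716
Numerator: 1.144716 - 1 = 0.144716
FV = $150.00 * 0.144716 / 0.0274 = $792.24

$792.24


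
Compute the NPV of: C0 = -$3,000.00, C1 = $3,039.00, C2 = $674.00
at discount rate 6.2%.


Formula: NPV = C0 + C1/(1+r) + C2/(1+r)^2
Discount C1: $3,039.00 / (1 + 0.062) = $2,861.58
Discount C2: $674.00 / (1 + 0.062)^2 = $597.60
NPV = -$3,000.00 + $2,861.58 + $597.60 = $459.18

$459.18


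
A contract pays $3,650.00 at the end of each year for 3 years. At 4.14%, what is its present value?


Formula: PV = PMT * (1 - (1+r)^(-n)) / r
Discount factor: (1 + 0.0414)^(-3) = 0.885416
Bracket: 1 - 0.885416 = 0.114584
PV = $3,650.00 * 0.114584 / 0.0414 = $10,102.23

$10,102.23


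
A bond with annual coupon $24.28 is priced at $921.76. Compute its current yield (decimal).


Formula: Current yield = annual coupon / price
Substituting: CY = $24.28 / $921.76
CY = 0.026341

0.026341


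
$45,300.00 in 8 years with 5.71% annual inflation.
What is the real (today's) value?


Formula: Real value = nominal / (1 + inflation)^years
Price level: (1 + 0.0571)^8 = 1.559296
Real value = $45,300.00 / 1.559296 = $29,051.57

$29,051.57


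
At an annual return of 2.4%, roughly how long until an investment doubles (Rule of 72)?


Formula: Years ≈ 72 / r
Substituting: Years ≈ 72 / 2.4
Years ≈ 30.0

30.0 years


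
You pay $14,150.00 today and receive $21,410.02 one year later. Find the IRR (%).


Formula: IRR = C1/C0 - 1
Substituting: IRR = $21,410.02 / $14,150.00 - 1
Ratio: 1.513076 - 1 = 0.513076
IRR = 51.3076%

51.3076%


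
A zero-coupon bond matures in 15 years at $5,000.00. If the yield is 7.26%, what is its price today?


Formula: Price = FV / (1 + r)^n
Substituting: Price = $5,000.00 / (1 + 0.0726)^15
Discount factor: (1.0726)^15 = 2.861323
Price = $5,000.00 / 2.861323 = $1,747.44

$1,747.44


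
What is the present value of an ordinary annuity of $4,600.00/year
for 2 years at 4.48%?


Formula: PV = PMT * (1 - (1+r)^(-n)) / r
Discount factor: (1 + 0.0448)^(-2) = 0.916081
Bracket: 1 - 0.916081 = 0.083919
PV = $4,600.00 * 0.083919 / 0.0448 = $8,616.73

$8,616.73


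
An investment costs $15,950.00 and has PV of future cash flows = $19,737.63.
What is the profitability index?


Formula: PI = PV(cash flows) / initial investment
Substituting: PI = $19,737.63 / $15,950.00
PI = 1.2375

1.2375


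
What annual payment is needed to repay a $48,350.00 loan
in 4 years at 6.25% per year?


Formula: PMT = PV * r / (1 - (1+r)^(-n))
Denominator: 1 - (1 + 0.0625)^(-4) = 0.215335
Numerator: $48,350.00 * 0.0625 = 3021.875
PMT = 3021.875 / 0.215335 = $14,033.36

$14,033.36


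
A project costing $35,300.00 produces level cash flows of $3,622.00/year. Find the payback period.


Formula: Payback = investment / annual cash flow
Substituting: Payback = $35,300.00 / $3,622.00
Payback = 9.746 years

9.746 years


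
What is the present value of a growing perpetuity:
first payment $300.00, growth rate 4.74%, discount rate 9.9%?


Formula: PV = C / (r - g)
Spread: r - g = 0.099 - 0.0474 = 0.0516
Substituting: PV = $300.00 / 0.0516
PV = $5,813.95

$5,813.95


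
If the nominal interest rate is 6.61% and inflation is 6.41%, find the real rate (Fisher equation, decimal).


Formula: (1 + r_real) = (1 + r_nom) / (1 + inflation)
Substituting: (1 + r_real) = 1.0661 / 1.0641
(1 + r_real) = 1.00188
r_real = 1.00188 - 1 = 0.00188

0.00188


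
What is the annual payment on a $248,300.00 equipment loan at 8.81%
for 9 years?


Formula: PMT = PV * r / (1 - (1+r)^(-n))
Denominator: 1 - (1 + 0.0881)^(-9) = 0.532286
Numerator: $248,300.00 * 0.0881 = 21875.23
PMT = 21875.23 / 0.532286 = $41,096.79

$41,096.79


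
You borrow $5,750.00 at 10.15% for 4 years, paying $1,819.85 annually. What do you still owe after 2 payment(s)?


Formula: Balance = PV*(1+r)^k - PMT*((1+r)^k - 1)/r
Growth: (1 + 0.1015)^2 = 1.213302
Accumulated factor: ((1+r)^k - 1)/r = 2.1015
Balance = $5,750.00 * 1.213302 - $1,819.85 * 2.1015
Balance = $3,152.07

$3,152.07


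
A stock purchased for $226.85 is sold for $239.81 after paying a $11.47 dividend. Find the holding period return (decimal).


Formula: HPR = (P1 - P0 + D) / P0
Gain: $239.81 - $226.85 + $11.47 = $24.43
HPR = $24.43 / $226.85 = 0.1077

0.1077


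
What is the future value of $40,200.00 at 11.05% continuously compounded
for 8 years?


Formula: FV = P * e^(r*t)
Exponent: r*t = 0.1105 * 8 = 0.884
e^(0.884) = 2.420563
FV = $40,200.00 * 2.420563 = $97,306.62

$97,306.62


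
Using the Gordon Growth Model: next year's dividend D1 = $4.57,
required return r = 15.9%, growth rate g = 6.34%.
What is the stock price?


Formula: P = D1 / (r - g)
Spread: r - g = 0.159 - 0.0634 = 0.0956
Substituting: P = $4.57 / 0.0956
P = $47.80

$47.80


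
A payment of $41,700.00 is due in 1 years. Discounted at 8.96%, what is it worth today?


Formula: PV = FV / (1 + r)^n
Substituting: PV = $41,700.00 / (1 + 0.0896)^1
Discount factor: (1.0896)^1 = 1.0896
PV = $41,700.00 / 1.0896 = $38,270.93

$38,270.93


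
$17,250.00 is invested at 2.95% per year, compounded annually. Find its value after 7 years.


Formula: FV = P * (1 + r)^n
Substituting: FV = $17,250.00 * (1 + 0.0295)^7
Growth factor: (1.0295)^7 = 1.225701
FV = $17,250.00 * 1.225701 = $21,143.34

$21,143.34


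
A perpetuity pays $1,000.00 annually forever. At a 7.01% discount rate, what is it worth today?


Formula: PV = C / r
Substituting: PV = $1,000.00 / 0.0701
PV = $14,265.34

$14,265.34


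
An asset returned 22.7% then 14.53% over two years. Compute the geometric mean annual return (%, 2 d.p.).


Formula: Geometric mean = ((1+r1)*(1+r2))^(1/2) - 1
Product: (1 + 0.227) * (1 + 0.1453) = 1.227 * 1.1453 = 1.405283
Square root: 1.405283^0.5 = 1.185446
Geometric mean = 1.185446 - 1 = 0.185446
As percentage: 18.54%

18.54%


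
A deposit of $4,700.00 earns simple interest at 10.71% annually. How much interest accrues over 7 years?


Formula: I = P * r * t
Substituting: I = $4,700.00 * 0.1071 * 7
Step: I = $4,700.00 * 0.7497
I = $3,523.59

$3,523.59


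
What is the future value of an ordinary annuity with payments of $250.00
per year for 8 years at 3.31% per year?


Formula: FV = PMT * ((1+r)^n - 1) / r
Growth factor: (1 + 0.0331)^8 = 1.297594
Numerator: 1.297594 - 1 = 0.297594
FV = $250.00 * 0.297594 / 0.0331 = $2,247.69

$2,247.69


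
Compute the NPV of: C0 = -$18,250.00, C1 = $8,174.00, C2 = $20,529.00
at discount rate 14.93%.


Formula: NPV = C0 + C1/(1+r) + C2/(1+r)^2
Discount C1: $8,174.00 / (1 + 0.1493) = $7,112.16
Discount C2: $20,529.00 / (1 + 0.1493)^2 = $15,541.79
NPV = -$18,250.00 + $7,112.16 + $15,541.79 = $4,403.94

$4,403.94


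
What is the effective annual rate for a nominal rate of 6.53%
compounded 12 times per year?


Formula: EAR = (1 + r/m)^m - 1
Period rate: r/m = 0.0653 / 12 = 0.005442
Compounding: (1 + 0.005442)^12 = 1.06729
EAR = 1.06729 - 1 = 0.06729

0.06729


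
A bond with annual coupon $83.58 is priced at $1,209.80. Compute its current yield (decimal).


Formula: Current yield = annual coupon / price
Substituting: CY = $83.58 / $1,209.80
CY = 0.069086

0.069086


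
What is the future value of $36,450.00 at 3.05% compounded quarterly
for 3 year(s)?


Formula: FV = P * (1 + r/m)^(m*t)
Period rate: r/m = 0.0305 / 4 = 0.007625
Total periods: m*t = 4 * 3 = 12
Growth factor: (1 + 0.007625)^12 = 1.095437
FV = $36,450.00 * 1.095437 = $39,928.66

$39,928.66


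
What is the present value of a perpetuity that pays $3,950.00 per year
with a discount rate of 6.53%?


Formula: PV = C / r
Substituting: PV = $3,950.00 / 0.0653
PV = $60,490.05

$60,490.05


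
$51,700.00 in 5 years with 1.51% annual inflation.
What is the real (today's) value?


Formula: Real value = nominal / (1 + inflation)^years
Price level: (1 + 0.0151)^5 = 1.077815
Real value = $51,700.00 / 1.077815 = $47,967.42

$47,967.42


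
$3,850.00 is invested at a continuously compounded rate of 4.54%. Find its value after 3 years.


Formula: FV = P * e^(r*t)
Exponent: r*t = 0.0454 * 3 = 0.1362
e^(0.1362) = 1.145911
FV = $3,850.00 * 1.145911 = $4,411.76

$4,411.76


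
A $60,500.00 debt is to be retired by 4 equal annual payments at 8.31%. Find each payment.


Formula: PMT = PV * r / (1 - (1+r)^(-n))
Denominator: 1 - (1 + 0.0831)^(-4) = 0.273349
Numerator: $60,500.00 * 0.0831 = 5027.55
PMT = 5027.55 / 0.273349 = $18,392.41

$18,392.41


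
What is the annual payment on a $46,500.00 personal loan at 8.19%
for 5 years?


Formula: PMT = PV * r / (1 - (1+r)^(-n))
Denominator: 1 - (1 + 0.0819)^(-5) = 0.325372
Numerator: $46,500.00 * 0.0819 = 3808.35
PMT = 3808.35 / 0.325372 = $11,704.60

$11,704.60


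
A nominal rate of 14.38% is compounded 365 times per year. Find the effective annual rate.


Formula: EAR = (1 + r/m)^m - 1
Period rate: r/m = 0.1438 / 365 = 0.000394
Compounding: (1 + 0.000394)^365 = 1.15462
EAR = 1.15462 - 1 = 0.15462

0.15462


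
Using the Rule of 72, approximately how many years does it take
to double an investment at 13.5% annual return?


Formula: Years ≈ 72 / r
Substituting: Years ≈ 72 / 13.5
Years ≈ 5.3

5.3 years


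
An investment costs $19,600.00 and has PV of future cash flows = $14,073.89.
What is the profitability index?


Formula: PI = PV(cash flows) / initial investment
Substituting: PI = $14,073.89 / $19,600.00
PI = 0.7181

0.7181


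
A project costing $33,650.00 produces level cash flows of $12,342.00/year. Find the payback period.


Formula: Payback = investment / annual cash flow
Substituting: Payback = $33,650.00 / $12,342.00
Payback = 2.7265 years

2.7265 years


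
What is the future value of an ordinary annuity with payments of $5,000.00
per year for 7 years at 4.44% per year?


Formula: FV = PMT * ((1+r)^n - 1) / r
Growth factor: (1 + 0.0444)^7 = 1.355402
Numerator: 1.355402 - 1 = 0.355402
FV = $5,000.00 * 0.355402 / 0.0444 = $40,022.72

$40,022.72


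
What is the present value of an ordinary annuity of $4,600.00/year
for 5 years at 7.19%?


Formula: PV = PMT * (1 - (1+r)^(-n)) / r
Discount factor: (1 + 0.0719)^(-5) = 0.70669
Bracket: 1 - 0.70669 = 0.29331
PV = $4,600.00 * 0.29331 / 0.0719 = $18,765.34

$18,765.34


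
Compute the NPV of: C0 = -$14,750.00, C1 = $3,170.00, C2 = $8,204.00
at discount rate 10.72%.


Formula: NPV = C0 + C1/(1+r) + C2/(1+r)^2
Discount C1: $3,170.00 / (1 + 0.1072) = $2,863.08
Discount C2: $8,204.00 / (1 + 0.1072)^2 = $6,692.27
NPV = -$14,750.00 + $2,863.08 + $6,692.27 = -$5,194.65

-$5,194.65


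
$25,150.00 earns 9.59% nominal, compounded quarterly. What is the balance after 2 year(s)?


Formula: FV = P * (1 + r/m)^(m*t)
Period rate: r/m = 0.0959 / 4 = 0.023975
Total periods: m*t = 4 * 2 = 8
Growth factor: (1 + 0.023975)^8 = 1.20869
FV = $25,150.00 * 1.20869 = $30,398.55

$30,398.55


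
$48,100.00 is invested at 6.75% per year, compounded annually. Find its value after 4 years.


Formula: FV = P * (1 + r)^n
Substituting: FV = $48,100.00 * (1 + 0.0675)^4
Growth factor: (1.0675)^4 = 1.298588
FV = $48,100.00 * 1.298588 = $62,462.10

$62,462.10


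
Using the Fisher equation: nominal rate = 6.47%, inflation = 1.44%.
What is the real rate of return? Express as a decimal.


Formula: (1 + r_real) = (1 + r_nom) / (1 + inflation)
Substituting: (1 + r_real) = 1.0647 / 1.0144
(1 + r_real) = 1.049586
r_real = 1.049586 - 1 = 0.049586

0.049586


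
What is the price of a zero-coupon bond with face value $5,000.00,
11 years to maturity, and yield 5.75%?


Formula: Price = FV / (1 + r)^n
Substituting: Price = $5,000.00 / (1 + 0.0575)^11
Discount factor: (1.0575)^11 = 1.849627
Price = $5,000.00 / 1.849627 = $2,703.25

$2,703.25


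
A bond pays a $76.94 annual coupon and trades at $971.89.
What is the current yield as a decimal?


Formula: Current yield = annual coupon / price
Substituting: CY = $76.94 / $971.89
CY = 0.079165

0.079165


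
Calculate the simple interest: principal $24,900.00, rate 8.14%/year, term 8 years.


Formula: I = P * r * t
Substituting: I = $24,900.00 * 0.0814 * 8
Step: I = $24,900.00 * 0.6512
I = $16,214.88

$16,214.88


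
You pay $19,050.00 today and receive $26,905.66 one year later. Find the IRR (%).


Formula: IRR = C1/C0 - 1
Substituting: IRR = $26,905.66 / $19,050.00 - 1
Ratio: 1.412371 - 1 = 0.412371
IRR = 41.2371%

41.2371%


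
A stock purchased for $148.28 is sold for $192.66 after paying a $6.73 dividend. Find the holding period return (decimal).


Formula: HPR = (P1 - P0 + D) / P0
Gain: $192.66 - $148.28 + $6.73 = $51.11
HPR = $51.11 / $148.28 = 0.3447

0.3447


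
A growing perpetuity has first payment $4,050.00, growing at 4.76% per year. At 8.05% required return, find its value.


Formula: PV = C / (r - g)
Spread: r - g = 0.0805 - 0.0476 = 0.0329
Substituting: PV = $4,050.00 / 0.0329
PV = $123,100.30

$123,100.30


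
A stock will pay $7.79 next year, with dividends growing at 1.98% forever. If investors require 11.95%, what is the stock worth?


Formula: P = D1 / (r - g)
Spread: r - g = 0.1195 - 0.0198 = 0.0997
Substituting: P = $7.79 / 0.0997
P = $78.13

$78.13


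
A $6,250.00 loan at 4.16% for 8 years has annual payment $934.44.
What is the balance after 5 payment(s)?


Formula: Balance = PV*(1+r)^k - PMT*((1+r)^k - 1)/r
Growth: (1 + 0.0416)^5 = 1.226041
Accumulated factor: ((1+r)^k - 1)/r = 5.433669
Balance = $6,250.00 * 1.226041 - $934.44 * 5.433669
Balance = $2,585.32

$2,585.32


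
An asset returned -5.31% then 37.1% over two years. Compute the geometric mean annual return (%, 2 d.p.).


Formula: Geometric mean = ((1+r1)*(1+r2))^(1/2) - 1
Product: (1 + -0.0531) * (1 + 0.371) = 0.9469 * 1.371 = 1.2982
Square root: 1.2982^0.5 = 1.139386
Geometric mean = 1.139386 - 1 = 0.139386
As percentage: 13.94%

13.94%


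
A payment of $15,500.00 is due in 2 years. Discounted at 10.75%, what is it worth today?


Formula: PV = FV / (1 + r)^n
Substituting: PV = $15,500.00 / (1 + 0.1075)^2
Discount factor: (1.1075)^2 = 1.226556
PV = $15,500.00 / 1.226556 = $12,637.01

$12,637.01


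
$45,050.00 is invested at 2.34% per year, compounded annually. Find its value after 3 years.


Formula: FV = P * (1 + r)^n
Substituting: FV = $45,050.00 * (1 + 0.0234)^3
Growth factor: (1.0234)^3 = 1.071855
FV = $45,050.00 * 1.071855 = $48,287.09

$48,287.09


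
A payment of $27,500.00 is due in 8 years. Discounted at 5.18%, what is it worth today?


Formula: PV = FV / (1 + r)^n
Substituting: PV = $27,500.00 / (1 + 0.0518)^8
Discount factor: (1.0518)^8 = 1.49784
PV = $27,500.00 / 1.49784 = $18,359.78

$18,359.78


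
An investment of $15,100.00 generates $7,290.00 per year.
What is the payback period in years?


Formula: Payback = investment / annual cash flow
Substituting: Payback = $15,100.00 / $7,290.00
Payback = 2.0713 years

2.0713 years


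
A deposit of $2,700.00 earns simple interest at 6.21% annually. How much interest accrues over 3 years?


Formula: I = P * r * t
Substituting: I = $2,700.00 * 0.0621 * 3
Step: I = $2,700.00 * 0.1863
I = $503.01

$503.01


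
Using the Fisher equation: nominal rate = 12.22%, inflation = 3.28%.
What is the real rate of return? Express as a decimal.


Formula: (1 + r_real) = (1 + r_nom) / (1 + inflation)
Substituting: (1 + r_real) = 1.1222 / 1.0328
(1 + r_real) = 1.086561
r_real = 1.086561 - 1 = 0.086561

0.086561


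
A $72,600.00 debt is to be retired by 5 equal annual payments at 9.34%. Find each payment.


Formula: PMT = PV * r / (1 - (1+r)^(-n))
Denominator: 1 - (1 + 0.0934)^(-5) = 0.360111
Numerator: $72,600.00 * 0.0934 = 6780.84
PMT = 6780.84 / 0.360111 = $18,829.86

$18,829.86


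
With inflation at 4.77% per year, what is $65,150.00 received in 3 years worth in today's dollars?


Formula: Real value = nominal / (1 + inflation)^years
Price level: (1 + 0.0477)^3 = 1.150034
Real value = $65,150.00 / 1.150034 = $56,650.48

$56,650.48


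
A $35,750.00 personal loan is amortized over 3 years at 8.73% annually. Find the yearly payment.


Formula: PMT = PV * r / (1 - (1+r)^(-n))
Denominator: 1 - (1 + 0.0873)^(-3) = 0.22205
Numerator: $35,750.00 * 0.0873 = 3120.975
PMT = 3120.975 / 0.22205 = $14,055.30

$14,055.30


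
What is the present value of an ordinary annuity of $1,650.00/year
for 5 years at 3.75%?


Formula: PV = PMT * (1 - (1+r)^(-n)) / r
Discount factor: (1 + 0.0375)^(-5) = 0.831878
Bracket: 1 - 0.831878 = 0.168122
PV = $1,650.00 * 0.168122 / 0.0375 = $7,397.38

$7,397.38


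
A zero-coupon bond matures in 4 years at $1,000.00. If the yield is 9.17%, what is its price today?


Formula: Price = FV / (1 + r)^n
Substituting: Price = $1,000.00 / (1 + 0.0917)^4
Discount factor: (1.0917)^4 = 1.420408
Price = $1,000.00 / 1.420408 = $704.02

$704.02


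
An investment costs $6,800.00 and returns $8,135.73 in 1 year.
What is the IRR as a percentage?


Formula: IRR = C1/C0 - 1
Substituting: IRR = $8,135.73 / $6,800.00 - 1
Ratio: 1.196431 - 1 = 0.196431
IRR = 19.6431%

19.6431%


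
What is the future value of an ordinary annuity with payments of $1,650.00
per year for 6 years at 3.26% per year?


Formula: FV = PMT * ((1+r)^n - 1) / r
Growth factor: (1 + 0.0326)^6 = 1.212251
Numerator: 1.212251 - 1 = 0.212251
FV = $1,650.00 * 0.212251 / 0.0326 = $10,742.79

$10,742.79


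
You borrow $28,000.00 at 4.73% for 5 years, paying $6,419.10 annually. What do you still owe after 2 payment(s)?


Formula: Balance = PV*(1+r)^k - PMT*((1+r)^k - 1)/r
Growth: (1 + 0.0473)^2 = 1.096837
Accumulated factor: ((1+r)^k - 1)/r = 2.0473
Balance = $28,000.00 * 1.096837 - $6,419.10 * 2.0473
Balance = $17,569.62

$17,569.62


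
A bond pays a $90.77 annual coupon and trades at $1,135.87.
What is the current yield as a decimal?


Formula: Current yield = annual coupon / price
Substituting: CY = $90.77 / $1,135.87
CY = 0.079912

0.079912


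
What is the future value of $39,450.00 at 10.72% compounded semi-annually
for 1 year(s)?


Formula: FV = P * (1 + r/m)^(m*t)
Period rate: r/m = 0.1072 / 2 = 0.0536
Total periods: m*t = 2 * 1 = 2
Growth factor: (1 + 0.0536)^2 = 1.110073
FV = $39,450.00 * 1.110073 = $43,792.38

$43,792.38


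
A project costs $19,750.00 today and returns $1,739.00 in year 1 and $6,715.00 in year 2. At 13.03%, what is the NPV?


Formula: NPV = C0 + C1/(1+r) + C2/(1+r)^2
Discount C1: $1,739.00 / (1 + 0.1303) = $1,538.53
Discount C2: $6,715.00 / (1 + 0.1303)^2 = $5,256.04
NPV = -$19,750.00 + $1,538.53 + $5,256.04 = -$12,955.43

-$12,955.43


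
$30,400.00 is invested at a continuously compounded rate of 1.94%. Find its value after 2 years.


Formula: FV = P * e^(r*t)
Exponent: r*t = 0.0194 * 2 = 0.0388
e^(0.0388) = 1.039563
FV = $30,400.00 * 1.039563 = $31,602.70

$31,602.70


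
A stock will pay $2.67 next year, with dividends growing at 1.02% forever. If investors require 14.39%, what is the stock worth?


Formula: P = D1 / (r - g)
Spread: r - g = 0.1439 - 0.0102 = 0.1337
Substituting: P = $2.67 / 0.1337
P = $19.97

$19.97


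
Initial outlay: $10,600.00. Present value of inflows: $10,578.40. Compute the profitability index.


Formula: PI = PV(cash flows) / initial investment
Substituting: PI = $10,578.40 / $10,600.00
PI = 0.998

0.998


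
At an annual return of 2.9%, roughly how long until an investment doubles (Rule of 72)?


Formula: Years ≈ 72 / r
Substituting: Years ≈ 72 / 2.9
Years ≈ 24.8

24.8 years


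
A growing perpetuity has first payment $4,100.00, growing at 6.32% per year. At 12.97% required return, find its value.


Formula: PV = C / (r - g)
Spread: r - g = 0.1297 - 0.0632 = 0.0665
Substituting: PV = $4,100.00 / 0.0665
PV = $61,654.14

$61,654.14


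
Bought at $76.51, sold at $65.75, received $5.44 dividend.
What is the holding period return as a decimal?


Formula: HPR = (P1 - P0 + D) / P0
Gain: $65.75 - $76.51 + $5.44 = -$5.32
HPR = -$5.32 / $76.51 = -0.0695

-0.0695


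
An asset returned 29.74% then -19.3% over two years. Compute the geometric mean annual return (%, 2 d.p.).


Formula: Geometric mean = ((1+r1)*(1+r2))^(1/2) - 1
Product: (1 + 0.2974) * (1 + -0.193) = 1.2974 * 0.807 = 1.047002
Square root: 1.047002^0.5 = 1.023231
Geometric mean = 1.023231 - 1 = 0.023231
As percentage: 2.32%

2.32%


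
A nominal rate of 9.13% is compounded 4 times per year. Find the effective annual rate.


Formula: EAR = (1 + r/m)^m - 1
Period rate: r/m = 0.0913 / 4 = 0.022825
Compounding: (1 + 0.022825)^4 = 1.094474
EAR = 1.094474 - 1 = 0.094474

0.094474


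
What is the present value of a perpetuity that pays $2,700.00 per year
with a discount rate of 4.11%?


Formula: PV = C / r
Substituting: PV = $2,700.00 / 0.0411
PV = $65,693.43

$65,693.43


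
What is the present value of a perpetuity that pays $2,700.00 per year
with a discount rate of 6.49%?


Formula: PV = C / r
Substituting: PV = $2,700.00 / 0.0649
PV = $41,602.47

$41,602.47


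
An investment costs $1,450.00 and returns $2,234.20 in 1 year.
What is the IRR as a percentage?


Formula: IRR = C1/C0 - 1
Substituting: IRR = $2,234.20 / $1,450.00 - 1
Ratio: 1.540828 - 1 = 0.540828
IRR = 54.0828%

54.0828%


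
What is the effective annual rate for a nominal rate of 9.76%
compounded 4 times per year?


Formula: EAR = (1 + r/m)^m - 1
Period rate: r/m = 0.0976 / 4 = 0.0244
Compounding: (1 + 0.0244)^4 = 1.101231
EAR = 1.101231 - 1 = 0.101231

0.101231


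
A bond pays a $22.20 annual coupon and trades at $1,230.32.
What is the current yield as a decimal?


Formula: Current yield = annual coupon / price
Substituting: CY = $22.20 / $1,230.32
CY = 0.018044

0.018044


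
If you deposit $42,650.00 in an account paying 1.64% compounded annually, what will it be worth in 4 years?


Formula: FV = P * (1 + r)^n
Substituting: FV = $42,650.00 * (1 + 0.0164)^4
Growth factor: (1.0164)^4 = 1.067231
FV = $42,650.00 * 1.067231 = $45,517.42

$45,517.42


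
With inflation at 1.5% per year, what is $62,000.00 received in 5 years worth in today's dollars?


Formula: Real value = nominal / (1 + inflation)^years
Price level: (1 + 0.015)^5 = 1.077284
Real value = $62,000.00 / 1.077284 = $57,552.14

$57,552.14


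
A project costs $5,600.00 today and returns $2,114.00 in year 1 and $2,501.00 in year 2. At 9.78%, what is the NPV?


Formula: NPV = C0 + C1/(1+r) + C2/(1+r)^2
Discount C1: $2,114.00 / (1 + 0.0978) = $1,925.67
Discount C2: $2,501.00 / (1 + 0.0978)^2 = $2,075.23
NPV = -$5,600.00 + $1,925.67 + $2,075.23 = -$1,599.10

-$1,599.10


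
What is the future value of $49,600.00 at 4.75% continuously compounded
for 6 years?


Formula: FV = P * e^(r*t)
Exponent: r*t = 0.0475 * 6 = 0.285
e^(0.285) = 1.329762
FV = $49,600.00 * 1.329762 = $65,956.20

$65,956.20


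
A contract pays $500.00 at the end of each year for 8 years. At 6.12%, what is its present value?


Formula: PV = PMT * (1 - (1+r)^(-n)) / r
Discount factor: (1 + 0.0612)^(-8) = 0.621759
Bracket: 1 - 0.621759 = 0.378241
PV = $500.00 * 0.378241 / 0.0612 = $3,090.20

$3,090.20


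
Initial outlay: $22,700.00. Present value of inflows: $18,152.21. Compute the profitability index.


Formula: PI = PV(cash flows) / initial investment
Substituting: PI = $18,152.21 / $22,700.00
PI = 0.7997

0.7997


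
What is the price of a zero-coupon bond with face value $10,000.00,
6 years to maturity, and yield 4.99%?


Formula: Price = FV / (1 + r)^n
Substituting: Price = $10,000.00 / (1 + 0.0499)^6
Discount factor: (1.0499)^6 = 1.33933
Price = $10,000.00 / 1.33933 = $7,466.42

$7,466.42


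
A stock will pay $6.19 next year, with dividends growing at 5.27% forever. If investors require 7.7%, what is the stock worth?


Formula: P = D1 / (r - g)
Spread: r - g = 0.077 - 0.0527 = 0.0243
Substituting: P = $6.19 / 0.0243
P = $254.73

$254.73


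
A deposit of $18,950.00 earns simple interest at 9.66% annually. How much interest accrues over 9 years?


Formula: I = P * r * t
Substituting: I = $18,950.00 * 0.0966 * 9
Step: I = $18,950.00 * 0.8694
I = $16,475.13

$16,475.13


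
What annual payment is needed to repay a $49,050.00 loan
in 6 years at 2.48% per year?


Formula: PMT = PV * r / (1 - (1+r)^(-n))
Denominator: 1 - (1 + 0.0248)^(-6) = 0.136693
Numerator: $49,050.00 * 0.0248 = 1216.44
PMT = 1216.44 / 0.136693 = $8,899.07

$8,899.07


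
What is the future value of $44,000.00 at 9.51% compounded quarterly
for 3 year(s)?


Formula: FV = P * (1 + r/m)^(m*t)
Period rate: r/m = 0.0951 / 4 = 0.023775
Total periods: m*t = 4 * 3 = 12
Growth factor: (1 + 0.023775)^12 = 1.325727
FV = $44,000.00 * 1.325727 = $58,332.01

$58,332.01


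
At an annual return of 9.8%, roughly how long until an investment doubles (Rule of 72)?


Formula: Years ≈ 72 / r
Substituting: Years ≈ 72 / 9.8
Years ≈ 7.3

7.3 years


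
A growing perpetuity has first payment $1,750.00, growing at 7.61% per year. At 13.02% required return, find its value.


Formula: PV = C / (r - g)
Spread: r - g = 0.1302 - 0.0761 = 0.0541
Substituting: PV = $1,750.00 / 0.0541
PV = $32,347.50

$32,347.50


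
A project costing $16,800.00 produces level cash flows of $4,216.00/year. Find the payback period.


Formula: Payback = investment / annual cash flow
Substituting: Payback = $16,800.00 / $4,216.00
Payback = 3.9848 years

3.9848 years


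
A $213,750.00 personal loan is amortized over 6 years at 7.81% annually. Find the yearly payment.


Formula: PMT = PV * r / (1 - (1+r)^(-n))
Denominator: 1 - (1 + 0.0781)^(-6) = 0.363137
Numerator: $213,750.00 * 0.0781 = 16693.875
PMT = 16693.875 / 0.363137 = $45,971.23

$45,971.23


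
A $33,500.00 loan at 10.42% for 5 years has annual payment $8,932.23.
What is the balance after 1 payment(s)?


Formula: Balance = PV*(1+r)^k - PMT*((1+r)^k - 1)/r
Growth: (1 + 0.1042)^1 = 1.1042
Accumulated factor: ((1+r)^k - 1)/r = 1.0
Balance = $33,500.00 * 1.1042 - $8,932.23 * 1.0
Balance = $28,058.47

$28,058.47


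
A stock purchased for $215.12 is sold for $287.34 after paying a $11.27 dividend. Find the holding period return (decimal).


Formula: HPR = (P1 - P0 + D) / P0
Gain: $287.34 - $215.12 + $11.27 = $83.49
HPR = $83.49 / $215.12 = 0.3881

0.3881


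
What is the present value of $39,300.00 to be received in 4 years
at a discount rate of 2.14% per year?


Formula: PV = FV / (1 + r)^n
Substituting: PV = $39,300.00 / (1 + 0.0214)^4
Discount factor: (1.0214)^4 = 1.088387
PV = $39,300.00 / 1.088387 = $36,108.47

$36,108.47


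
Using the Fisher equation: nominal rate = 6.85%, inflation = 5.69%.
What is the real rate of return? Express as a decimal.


Formula: (1 + r_real) = (1 + r_nom) / (1 + inflation)
Substituting: (1 + r_real) = 1.0685 / 1.0569
(1 + r_real) = 1.010975
r_real = 1.010975 - 1 = 0.010975

0.010975


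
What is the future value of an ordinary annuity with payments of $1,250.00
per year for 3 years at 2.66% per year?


Formula: FV = PMT * ((1+r)^n - 1) / r
Growth factor: (1 + 0.0266)^3 = 1.081942
Numerator: 1.081942 - 1 = 0.081942
FV = $1,250.00 * 0.081942 / 0.0266 = $3,850.63

$3,850.63


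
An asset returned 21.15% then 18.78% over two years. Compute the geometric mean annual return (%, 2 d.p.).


Formula: Geometric mean = ((1+r1)*(1+r2))^(1/2) - 1
Product: (1 + 0.2115) * (1 + 0.1878) = 1.2115 * 1.1878 = 1.43902
Square root: 1.43902^0.5 = 1.199591
Geometric mean = 1.199591 - 1 = 0.199591
As percentage: 19.96%

19.96%


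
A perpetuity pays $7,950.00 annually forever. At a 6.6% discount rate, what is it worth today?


Formula: PV = C / r
Substituting: PV = $7,950.00 / 0.066
PV = $120,454.55

$120,454.55


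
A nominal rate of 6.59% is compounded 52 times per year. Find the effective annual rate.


Formula: EAR = (1 + r/m)^m - 1
Period rate: r/m = 0.0659 / 52 = 0.001267
Compounding: (1 + 0.001267)^52 = 1.068075
EAR = 1.068075 - 1 = 0.068075

0.068075


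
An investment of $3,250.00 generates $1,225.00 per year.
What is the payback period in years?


Formula: Payback = investment / annual cash flow
Substituting: Payback = $3,250.00 / $1,225.00
Payback = 2.6531 years

2.6531 years


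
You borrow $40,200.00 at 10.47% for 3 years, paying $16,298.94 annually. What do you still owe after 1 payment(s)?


Formula: Balance = PV*(1+r)^k - PMT*((1+r)^k - 1)/r
Growth: (1 + 0.1047)^1 = 1.1047
Accumulated factor: ((1+r)^k - 1)/r = 1.0
Balance = $40,200.00 * 1.1047 - $16,298.94 * 1.0
Balance = $28,110.00

$28,110.00


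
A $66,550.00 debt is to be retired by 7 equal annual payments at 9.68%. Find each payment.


Formula: PMT = PV * r / (1 - (1+r)^(-n))
Denominator: 1 - (1 + 0.0968)^(-7) = 0.476269
Numerator: $66,550.00 * 0.0968 = 6442.04
PMT = 6442.04 / 0.476269 = $13,526.04

$13,526.04


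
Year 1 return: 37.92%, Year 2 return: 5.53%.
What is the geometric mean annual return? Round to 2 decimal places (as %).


Formula: Geometric mean = ((1+r1)*(1+r2))^(1/2) - 1
Product: (1 + 0.3792) * (1 + 0.0553) = 1.3792 * 1.0553 = 1.45547
Square root: 1.45547^0.5 = 1.206429
Geometric mean = 1.206429 - 1 = 0.206429
As percentage: 20.64%

20.64%


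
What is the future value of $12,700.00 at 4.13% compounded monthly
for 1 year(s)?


Formula: FV = P * (1 + r/m)^(m*t)
Period rate: r/m = 0.0413 / 12 = 0.003442
Total periods: m*t = 12 * 1 = 12
Growth factor: (1 + 0.003442)^12 = 1.042091
FV = $12,700.00 * 1.042091 = $13,234.55

$13,234.55


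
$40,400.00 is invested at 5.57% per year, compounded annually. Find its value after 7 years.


Formula: FV = P * (1 + r)^n
Substituting: FV = $40,400.00 * (1 + 0.0557)^7
Growth factor: (1.0557)^7 = 1.461449
FV = $40,400.00 * 1.461449 = $59,042.54

$59,042.54
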